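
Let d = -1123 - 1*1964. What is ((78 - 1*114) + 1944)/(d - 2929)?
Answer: -477/1504 ≈ -0.31715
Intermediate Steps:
d = -3087 (d = -1123 - 1964 = -3087)
((78 - 1*114) + 1944)/(d - 2929) = ((78 - 1*114) + 1944)/(-3087 - 2929) = ((78 - 114) + 1944)/(-6016) = (-36 + 1944)*(-1/6016) = 1908*(-1/6016) = -477/1504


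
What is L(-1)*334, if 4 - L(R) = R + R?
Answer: 2004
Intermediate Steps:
L(R) = 4 - 2*R (L(R) = 4 - (R + R) = 4 - 2*R)
L(-1)*334 = (4 - 2*(-1))*334 = (4 + 2)*334 = 6*334 = 2004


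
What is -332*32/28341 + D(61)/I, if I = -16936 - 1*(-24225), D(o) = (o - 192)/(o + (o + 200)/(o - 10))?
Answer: -87103805071/232193165076 ≈ -0.37513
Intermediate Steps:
D(o) = (-192 + o)/(o + (200 + o)/(-10 + o))
I = 7289 (I = -16936 + 24225 = 7289)
-332*32/28341 + D(61)/I = -332*32/28341 + ((1920 + 61**2 - 202*61)/(200 + 61**2 - 9*61))/7289 = -10624*1/28341 + ((1920 + 3721 - 12322)/(200 + 3721 - 549))*(1/7289) = -10624/28341 + (-6681/3372)*(1/7289) = -10624/28341 + ((1/3372)*(-6681))*(1/7289) = -10624/28341 - 2227/1124*1/7289 = -10624/28341 - 2227/8192836 = -87103805071/232193165076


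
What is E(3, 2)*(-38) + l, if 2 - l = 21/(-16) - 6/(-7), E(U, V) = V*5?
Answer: -42285/112 ≈ -377.54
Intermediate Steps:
E(U, V) = 5*V
l = 275/112 (l = 2 - (21/(-16) - 6/(-7)) = 2 - (21*(-1/16) - 6*(-⅐)) = 2 - (-21/16 + 6/7) = 2 - 1*(-51/112) = 2 + 51/112 = 275/112 ≈ 2.4554)
E(3, 2)*(-38) + l = (5*2)*(-38) + 275/112 = 10*(-38) + 275/112 = -380 + 275/112 = -42285/112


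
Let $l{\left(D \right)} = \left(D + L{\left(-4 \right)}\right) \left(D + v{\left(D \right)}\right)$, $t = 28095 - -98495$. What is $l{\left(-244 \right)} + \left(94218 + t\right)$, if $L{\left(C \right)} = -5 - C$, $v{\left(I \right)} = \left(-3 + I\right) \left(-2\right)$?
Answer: $159558$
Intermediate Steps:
$t = 126590$ ($t = 28095 + 98495 = 126590$)
$v{\left(I \right)} = 6 - 2 I$
$l{\left(D \right)} = \left(-1 + D\right) \left(6 - D\right)$ ($l{\left(D \right)} = \left(D - 1\right) \left(D - \left(-6 + 2 D\right)\right) = \left(D + \left(-5 + 4\right)\right) \left(6 - D\right) = \left(D - 1\right) \left(6 - D\right) = \left(-1 + D\right) \left(6 - D\right)$)
$l{\left(-244 \right)} + \left(94218 + t\right) = \left(-6 - \left(-244\right)^{2} + 7 \left(-244\right)\right) + \left(94218 + 126590\right) = \left(-6 - 59536 - 1708\right) + 220808 = -61250 + 220808 = 159558$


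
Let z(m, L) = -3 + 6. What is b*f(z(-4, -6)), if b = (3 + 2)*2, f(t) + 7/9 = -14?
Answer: -1330/9 ≈ -147.78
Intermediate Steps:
z(m, L) = 3
f(t) = -133/9 (f(t) = -7/9 - 14 = -133/9)
b = 10 (b = 5*2 = 10)
b*f(z(-4, -6)) = 10*(-133/9) = -1330/9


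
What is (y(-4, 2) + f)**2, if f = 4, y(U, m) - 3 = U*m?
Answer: 1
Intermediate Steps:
y(U, m) = 3 + U*m
(y(-4, 2) + f)**2 = ((3 - 4*2) + 4)**2 = ((3 - 8) + 4)**2 = (-5 + 4)**2 = (-1)**2 = 1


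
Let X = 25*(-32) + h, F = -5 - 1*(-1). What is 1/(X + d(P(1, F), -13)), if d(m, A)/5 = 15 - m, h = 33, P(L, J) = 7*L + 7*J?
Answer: -1/587 ≈ -0.0017036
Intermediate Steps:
F = -4 (F = -5 + 1 = -4)
P(L, J) = 7*J + 7*L
d(m, A) = 75 - 5*m (d(m, A) = 5*(15 - m) = 75 - 5*m)
X = -767 (X = 25*(-32) + 33 = -800 + 33 = -767)
1/(X + d(P(1, F), -13)) = 1/(-767 + (75 - 5*(7*(-4) + 7*1))) = 1/(-767 + (75 - 5*(-28 + 7))) = 1/(-767 + (75 - 5*(-21))) = 1/(-767 + (75 + 105)) = 1/(-767 + 180) = 1/(-587) = -1/587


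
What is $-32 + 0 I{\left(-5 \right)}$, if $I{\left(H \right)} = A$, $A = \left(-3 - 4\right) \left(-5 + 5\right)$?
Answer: $-32$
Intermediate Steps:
$A = 0$ ($A = \left(-7\right) 0 = 0$)
$I{\left(H \right)} = 0$
$-32 + 0 I{\left(-5 \right)} = -32 + 0 \cdot 0 = -32 + 0 = -32$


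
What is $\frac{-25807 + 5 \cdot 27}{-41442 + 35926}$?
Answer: $\frac{6418}{1379} \approx 4.6541$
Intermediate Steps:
$\frac{-25807 + 5 \cdot 27}{-41442 + 35926} = \frac{-25807 + 135}{-5516} = \left(-25672\right) \left(- \frac{1}{5516}\right) = \frac{6418}{1379}$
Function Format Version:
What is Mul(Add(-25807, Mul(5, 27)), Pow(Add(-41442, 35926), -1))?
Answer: Rational(6418, 1379) ≈ 4.6541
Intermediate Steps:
Mul(Add(-25807, Mul(5, 27)), Pow(Add(-41442, 35926), -1)) = Mul(Add(-25807, 135), Pow(-5516, -1)) = Mul(-25672, Rational(-1, 5516)) = Rational(6418, 1379)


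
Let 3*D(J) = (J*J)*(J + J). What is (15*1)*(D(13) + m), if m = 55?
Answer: 22795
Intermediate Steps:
D(J) = 2*J³/3 (D(J) = ((J*J)*(J + J))/3 = (J²*(2*J))/3 = (2*J³)/3 = 2*J³/3)
(15*1)*(D(13) + m) = (15*1)*((⅔)*13³ + 55) = 15*((⅔)*2197 + 55) = 15*(4394/3 + 55) = 15*(4559/3) = 22795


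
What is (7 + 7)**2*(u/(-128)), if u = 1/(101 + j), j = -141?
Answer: 49/1280 ≈ 0.038281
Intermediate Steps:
u = -1/40 (u = 1/(101 - 141) = 1/(-40) = -1/40 ≈ -0.025000)
(7 + 7)**2*(u/(-128)) = (7 + 7)**2*(-1/40/(-128)) = 14**2*(-1/40*(-1/128)) = 196*(1/5120) = 49/1280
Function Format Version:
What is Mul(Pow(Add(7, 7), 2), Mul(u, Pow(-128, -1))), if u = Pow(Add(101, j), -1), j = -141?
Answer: Rational(49, 1280) ≈ 0.038281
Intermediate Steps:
u = Rational(-1, 40) (u = Pow(Add(101, -141), -1) = Pow(-40, -1) = Rational(-1, 40) ≈ -0.025000)
Mul(Pow(Add(7, 7), 2), Mul(u, Pow(-128, -1))) = Mul(Pow(Add(7, 7), 2), Mul(Rational(-1, 40), Pow(-128, -1))) = Mul(Pow(14, 2), Mul(Rational(-1, 40), Rational(-1, 128))) = Mul(196, Rational(1, 5120)) = Rational(49, 1280)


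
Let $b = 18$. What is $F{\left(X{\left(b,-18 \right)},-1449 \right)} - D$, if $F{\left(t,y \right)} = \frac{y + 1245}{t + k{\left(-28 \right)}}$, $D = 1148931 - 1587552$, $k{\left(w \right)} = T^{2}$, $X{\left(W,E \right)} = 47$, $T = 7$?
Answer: $\frac{3508951}{8} \approx 4.3862 \cdot 10^{5}$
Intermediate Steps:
$k{\left(w \right)} = 49$ ($k{\left(w \right)} = 7^{2} = 49$)
$D = -438621$
$F{\left(t,y \right)} = \frac{1245 + y}{49 + t}$ ($F{\left(t,y \right)} = \frac{y + 1245}{t + 49} = \frac{1245 + y}{49 + t}$)
$F{\left(X{\left(b,-18 \right)},-1449 \right)} - D = \frac{1245 - 1449}{49 + 47} - -438621 = \frac{1}{96} \left(-204\right) + 438621 = - \frac{17}{8} + 438621 = \frac{3508951}{8}$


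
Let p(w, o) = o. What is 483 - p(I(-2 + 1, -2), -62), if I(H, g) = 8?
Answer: 545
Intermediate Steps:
483 - p(I(-2 + 1, -2), -62) = 483 - 1*(-62) = 483 + 62 = 545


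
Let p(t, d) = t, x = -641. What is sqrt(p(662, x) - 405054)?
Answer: 2*I*sqrt(101098) ≈ 635.92*I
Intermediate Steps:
sqrt(p(662, x) - 405054) = sqrt(662 - 405054) = sqrt(-404392) = 2*I*sqrt(101098)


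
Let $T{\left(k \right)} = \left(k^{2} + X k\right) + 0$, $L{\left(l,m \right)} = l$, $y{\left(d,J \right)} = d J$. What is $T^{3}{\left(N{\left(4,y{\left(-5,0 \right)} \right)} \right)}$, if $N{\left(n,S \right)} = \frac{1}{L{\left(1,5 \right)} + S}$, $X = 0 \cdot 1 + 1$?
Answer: $8$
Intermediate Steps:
$y{\left(d,J \right)} = J d$
$X = 1$ ($X = 0 + 1 = 1$)
$N{\left(n,S \right)} = \frac{1}{1 + S}$
$T{\left(k \right)} = k + k^{2}$ ($T{\left(k \right)} = \left(k^{2} + 1 k\right) + 0 = \left(k^{2} + k\right) + 0 = \left(k + k^{2}\right) + 0 = k + k^{2}$)
$T^{3}{\left(N{\left(4,y{\left(-5,0 \right)} \right)} \right)} = \left(\frac{1 + \frac{1}{1 + 0 \left(-5\right)}}{1 + 0 \left(-5\right)}\right)^{3} = \left(\frac{1 + \frac{1}{1 + 0}}{1 + 0}\right)^{3} = \left(\frac{1 + 1^{-1}}{1}\right)^{3} = \left(1 \left(1 + 1\right)\right)^{3} = \left(1 \cdot 2\right)^{3} = 2^{3} = 8$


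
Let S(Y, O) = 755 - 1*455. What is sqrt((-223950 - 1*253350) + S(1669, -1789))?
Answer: 30*I*sqrt(530) ≈ 690.65*I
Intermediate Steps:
S(Y, O) = 300 (S(Y, O) = 755 - 455 = 300)
sqrt((-223950 - 1*253350) + S(1669, -1789)) = sqrt((-223950 - 1*253350) + 300) = sqrt((-223950 - 253350) + 300) = sqrt(-477300 + 300) = sqrt(-477000) = 30*I*sqrt(530)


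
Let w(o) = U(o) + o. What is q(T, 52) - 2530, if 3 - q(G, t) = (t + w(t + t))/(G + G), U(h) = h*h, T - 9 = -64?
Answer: -133499/55 ≈ -2427.3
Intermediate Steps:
T = -55 (T = 9 - 64 = -55)
U(h) = h**2
w(o) = o + o**2 (w(o) = o**2 + o = o + o**2)
q(G, t) = 3 - (t + 2*t*(1 + 2*t))/(2*G) (q(G, t) = 3 - (t + (t + t)*(1 + (t + t)))/(G + G) = 3 - (t + (2*t)*(1 + 2*t))/(2*G) = 3 - (t + 2*t*(1 + 2*t))*1/(2*G) = 3 - (t + 2*t*(1 + 2*t))/(2*G))
q(T, 52) - 2530 = (1/2)*(-4*52**2 - 3*52 + 6*(-55))/(-55) - 2530 = (1/2)*(-1/55)*(-4*2704 - 156 - 330) - 2530 = (1/2)*(-1/55)*(-10816 - 156 - 330) - 2530 = (1/2)*(-1/55)*(-11302) - 2530 = 5651/55 - 2530 = -133499/55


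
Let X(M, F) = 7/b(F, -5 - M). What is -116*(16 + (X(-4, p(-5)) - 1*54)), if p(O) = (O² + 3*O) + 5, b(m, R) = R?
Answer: 5220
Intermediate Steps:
p(O) = 5 + O² + 3*O
X(M, F) = 7/(-5 - M)
-116*(16 + (X(-4, p(-5)) - 1*54)) = -116*(16 + (-7/(5 - 4) - 1*54)) = -116*(16 + (-7/1 - 54)) = -116*(16 + (-7*1 - 54)) = -116*(16 + (-7 - 54)) = -116*(16 - 61) = -116*(-45) = 5220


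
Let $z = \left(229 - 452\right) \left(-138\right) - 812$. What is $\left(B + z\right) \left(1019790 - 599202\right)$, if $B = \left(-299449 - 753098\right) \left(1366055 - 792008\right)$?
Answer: $-254124071767375236$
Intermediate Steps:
$B = -604211447709$ ($B = \left(-1052547\right) 574047 = -604211447709$)
$z = 29962$ ($z = \left(229 - 452\right) \left(-138\right) - 812 = \left(-223\right) \left(-138\right) - 812 = 30774 - 812 = 29962$)
$\left(B + z\right) \left(1019790 - 599202\right) = \left(-604211447709 + 29962\right) \left(1019790 - 599202\right) = \left(-604211417747\right) 420588 = -254124071767375236$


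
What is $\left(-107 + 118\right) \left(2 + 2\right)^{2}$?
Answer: $176$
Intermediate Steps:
$\left(-107 + 118\right) \left(2 + 2\right)^{2} = 11 \cdot 4^{2} = 11 \cdot 16 = 176$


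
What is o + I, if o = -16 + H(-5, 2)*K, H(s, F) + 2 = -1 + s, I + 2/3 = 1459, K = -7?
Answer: 4495/3 ≈ 1498.3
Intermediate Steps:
I = 4375/3 (I = -⅔ + 1459 = 4375/3 ≈ 1458.3)
H(s, F) = -3 + s (H(s, F) = -2 + (-1 + s) = -3 + s)
o = 40 (o = -16 + (-3 - 5)*(-7) = -16 - 8*(-7) = -16 + 56 = 40)
o + I = 40 + 4375/3 = 4495/3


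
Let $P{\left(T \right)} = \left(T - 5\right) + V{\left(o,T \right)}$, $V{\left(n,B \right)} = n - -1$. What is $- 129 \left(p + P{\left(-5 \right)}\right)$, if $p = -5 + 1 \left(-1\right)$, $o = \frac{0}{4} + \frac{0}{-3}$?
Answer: $1935$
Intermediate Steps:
$o = 0$ ($o = 0 \cdot \frac{1}{4} + 0 \left(- \frac{1}{3}\right) = 0 + 0 = 0$)
$p = -6$ ($p = -5 - 1 = -6$)
$V{\left(n,B \right)} = 1 + n$ ($V{\left(n,B \right)} = n + 1 = 1 + n$)
$P{\left(T \right)} = -4 + T$ ($P{\left(T \right)} = \left(T - 5\right) + \left(1 + 0\right) = \left(-5 + T\right) + 1 = -4 + T$)
$- 129 \left(p + P{\left(-5 \right)}\right) = - 129 \left(-6 - 9\right) = \left(-129\right) \left(-15\right) = 1935$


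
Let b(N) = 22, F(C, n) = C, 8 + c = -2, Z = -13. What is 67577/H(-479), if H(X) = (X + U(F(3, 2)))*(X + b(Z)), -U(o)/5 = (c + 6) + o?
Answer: 67577/216618 ≈ 0.31196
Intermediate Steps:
c = -10 (c = -8 - 2 = -10)
U(o) = 20 - 5*o (U(o) = -5*((-10 + 6) + o) = -5*(-4 + o) = 20 - 5*o)
H(X) = (5 + X)*(22 + X) (H(X) = (X + (20 - 5*3))*(X + 22) = (X + (20 - 15))*(22 + X) = (X + 5)*(22 + X) = (5 + X)*(22 + X))
67577/H(-479) = 67577/(110 + (-479)² + 27*(-479)) = 67577/(110 + 229441 - 12933) = 67577/216618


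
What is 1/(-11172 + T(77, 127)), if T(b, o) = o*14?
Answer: -1/9394 ≈ -0.00010645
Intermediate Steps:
T(b, o) = 14*o
1/(-11172 + T(77, 127)) = 1/(-11172 + 14*127) = 1/(-11172 + 1778) = 1/(-9394) = -1/9394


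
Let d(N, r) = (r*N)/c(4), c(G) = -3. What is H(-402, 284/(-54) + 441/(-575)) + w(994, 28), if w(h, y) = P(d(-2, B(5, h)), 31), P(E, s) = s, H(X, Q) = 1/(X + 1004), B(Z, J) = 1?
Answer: 18663/602 ≈ 31.002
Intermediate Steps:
d(N, r) = -N*r/3 (d(N, r) = (r*N)/(-3) = (N*r)*(-1/3) = -N*r/3)
H(X, Q) = 1/(1004 + X)
w(h, y) = 31
H(-402, 284/(-54) + 441/(-575)) + w(994, 28) = 1/(1004 - 402) + 31 = 1/602 + 31 = 18663/602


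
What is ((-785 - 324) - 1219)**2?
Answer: 5419584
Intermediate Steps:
((-785 - 324) - 1219)**2 = (-1109 - 1219)**2 = (-2328)**2 = 5419584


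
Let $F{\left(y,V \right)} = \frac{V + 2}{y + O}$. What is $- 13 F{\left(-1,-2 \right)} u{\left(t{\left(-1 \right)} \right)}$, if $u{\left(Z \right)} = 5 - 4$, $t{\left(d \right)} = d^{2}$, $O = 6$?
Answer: $0$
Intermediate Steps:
$F{\left(y,V \right)} = \frac{2 + V}{6 + y}$ ($F{\left(y,V \right)} = \frac{V + 2}{y + 6} = \frac{2 + V}{6 + y}$)
$u{\left(Z \right)} = 1$
$- 13 F{\left(-1,-2 \right)} u{\left(t{\left(-1 \right)} \right)} = - 13 \frac{2 - 2}{6 - 1} \cdot 1 = - 13 \cdot \frac{1}{5} \cdot 0 \cdot 1 = \left(-13\right) 0 \cdot 1 = 0 \cdot 1 = 0$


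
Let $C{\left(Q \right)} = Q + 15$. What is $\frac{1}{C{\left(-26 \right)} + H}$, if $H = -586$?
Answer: $- \frac{1}{597} \approx -0.001675$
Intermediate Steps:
$C{\left(Q \right)} = 15 + Q$
$\frac{1}{C{\left(-26 \right)} + H} = \frac{1}{\left(15 - 26\right) - 586} = \frac{1}{-11 - 586} = \frac{1}{-597} = - \frac{1}{597}$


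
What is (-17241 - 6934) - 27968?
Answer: -52143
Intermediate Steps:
(-17241 - 6934) - 27968 = -24175 - 27968 = -52143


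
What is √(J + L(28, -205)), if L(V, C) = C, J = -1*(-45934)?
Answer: 3*√5081 ≈ 213.84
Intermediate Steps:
J = 45934
√(J + L(28, -205)) = √(45934 - 205) = √45729 = 3*√5081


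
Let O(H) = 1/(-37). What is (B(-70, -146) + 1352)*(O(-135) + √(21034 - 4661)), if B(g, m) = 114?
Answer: -1466/37 + 1466*√16373 ≈ 1.8755e+5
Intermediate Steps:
O(H) = -1/37
(B(-70, -146) + 1352)*(O(-135) + √(21034 - 4661)) = (114 + 1352)*(-1/37 + √(21034 - 4661)) = 1466*(-1/37 + √16373) = -1466/37 + 1466*√16373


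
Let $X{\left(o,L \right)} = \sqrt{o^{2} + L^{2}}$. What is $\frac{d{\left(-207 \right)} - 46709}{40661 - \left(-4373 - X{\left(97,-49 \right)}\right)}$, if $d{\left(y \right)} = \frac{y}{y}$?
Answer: $- \frac{1051724036}{1014024673} + \frac{23354 \sqrt{11810}}{1014024673} \approx -1.0347$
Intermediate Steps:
$d{\left(y \right)} = 1$
$X{\left(o,L \right)} = \sqrt{L^{2} + o^{2}}$
$\frac{d{\left(-207 \right)} - 46709}{40661 - \left(-4373 - X{\left(97,-49 \right)}\right)} = \frac{1 - 46709}{40661 - \left(-4373 - \sqrt{\left(-49\right)^{2} + 97^{2}}\right)} = - \frac{46708}{40661 + \left(\left(\sqrt{2401 + 9409} - 2491\right) + 6864\right)} = - \frac{46708}{40661 + \left(\left(\sqrt{11810} - 2491\right) + 6864\right)} = - \frac{46708}{40661 + \left(\left(-2491 + \sqrt{11810}\right) + 6864\right)} = - \frac{46708}{40661 + \left(4373 + \sqrt{11810}\right)} = - \frac{46708}{45034 + \sqrt{11810}}$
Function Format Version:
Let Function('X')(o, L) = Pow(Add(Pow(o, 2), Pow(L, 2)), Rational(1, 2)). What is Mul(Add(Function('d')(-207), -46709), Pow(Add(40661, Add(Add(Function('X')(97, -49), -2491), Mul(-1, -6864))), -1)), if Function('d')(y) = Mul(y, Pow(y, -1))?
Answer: Add(Rational(-1051724036, 1014024673), Mul(Rational(23354, 1014024673), Pow(11810, Rational(1, 2)))) ≈ -1.0347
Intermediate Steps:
Function('d')(y) = 1
Function('X')(o, L) = Pow(Add(Pow(L, 2), Pow(o, 2)), Rational(1, 2))
Mul(Add(Function('d')(-207), -46709), Pow(Add(40661, Add(Add(Function('X')(97, -49), -2491), Mul(-1, -6864))), -1)) = Mul(Add(1, -46709), Pow(Add(40661, Add(Add(Pow(Add(Pow(-49, 2), Pow(97, 2)), Rational(1, 2)), -2491), Mul(-1, -6864))), -1)) = Mul(-46708, Pow(Add(40661, Add(Add(Pow(Add(2401, 9409), Rational(1, 2)), -2491), 6864)), -1)) = Mul(-46708, Pow(Add(40661, Add(Add(Pow(11810, Rational(1, 2)), -2491), 6864)), -1)) = Mul(-46708, Pow(Add(40661, Add(Add(-2491, Pow(11810, Rational(1, 2))), 6864)), -1)) = Mul(-46708, Pow(Add(40661, Add(4373, Pow(11810, Rational(1, 2)))), -1)) = Mul(-46708, Pow(Add(45034, Pow(11810, Rational(1, 2))), -1))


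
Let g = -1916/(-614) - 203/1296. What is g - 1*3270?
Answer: -1299862193/397872 ≈ -3267.0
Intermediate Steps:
g = 1179247/397872 (g = -1916*(-1/614) - 203*1/1296 = 958/307 - 203/1296 = 1179247/397872 ≈ 2.9639)
g - 1*3270 = 1179247/397872 - 1*3270 = 1179247/397872 - 3270 = -1299862193/397872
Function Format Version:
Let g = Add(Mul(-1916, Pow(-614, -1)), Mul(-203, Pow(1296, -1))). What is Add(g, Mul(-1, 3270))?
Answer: Rational(-1299862193, 397872) ≈ -3267.0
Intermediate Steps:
g = Rational(1179247, 397872) (g = Add(Mul(-1916, Rational(-1, 614)), Mul(-203, Rational(1, 1296))) = Add(Rational(958, 307), Rational(-203, 1296)) = Rational(1179247, 397872) ≈ 2.9639)
Add(g, Mul(-1, 3270)) = Add(Rational(1179247, 397872), Mul(-1, 3270)) = Add(Rational(1179247, 397872), -3270) = Rational(-1299862193, 397872)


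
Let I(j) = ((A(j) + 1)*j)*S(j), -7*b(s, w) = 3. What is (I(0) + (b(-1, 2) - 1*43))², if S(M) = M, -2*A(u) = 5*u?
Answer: 92416/49 ≈ 1886.0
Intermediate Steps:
A(u) = -5*u/2
b(s, w) = -3/7 (b(s, w) = -⅐*3 = -3/7)
I(j) = j²*(1 - 5*j/2) (I(j) = ((-5*j/2 + 1)*j)*j = ((1 - 5*j/2)*j)*j = (j*(1 - 5*j/2))*j = j²*(1 - 5*j/2))
(I(0) + (b(-1, 2) - 1*43))² = ((½)*0²*(2 - 5*0) + (-3/7 - 1*43))² = ((½)*0*(2 + 0) + (-3/7 - 43))² = ((½)*0*2 - 304/7)² = (0 - 304/7)² = (-304/7)² = 92416/49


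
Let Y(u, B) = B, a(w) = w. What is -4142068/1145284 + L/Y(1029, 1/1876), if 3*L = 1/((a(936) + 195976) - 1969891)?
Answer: -786912403375/217560480111 ≈ -3.6170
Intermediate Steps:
L = -1/5318937 (L = 1/(3*((936 + 195976) - 1969891)) = 1/(3*(196912 - 1969891)) = (⅓)/(-1772979) = (⅓)*(-1/1772979) = -1/5318937 ≈ -1.8801e-7)
-4142068/1145284 + L/Y(1029, 1/1876) = -4142068/1145284 - 1/(5318937*(1/1876)) = -4142068*1/1145284 - 1/(5318937*1/1876) = -147931/40903 - 1/5318937*1876 = -147931/40903 - 1876/5318937 = -786912403375/217560480111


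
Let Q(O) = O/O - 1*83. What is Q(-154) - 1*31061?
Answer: -31143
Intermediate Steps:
Q(O) = -82 (Q(O) = 1 - 83 = -82)
Q(-154) - 1*31061 = -82 - 1*31061 = -82 - 31061 = -31143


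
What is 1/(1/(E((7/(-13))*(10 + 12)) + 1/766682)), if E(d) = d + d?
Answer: -236138043/9966866 ≈ -23.692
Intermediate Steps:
E(d) = 2*d
1/(1/(E((7/(-13))*(10 + 12)) + 1/766682)) = 1/(1/(2*((7/(-13))*(10 + 12)) + 1/766682)) = 1/(1/(2*((7*(-1/13))*22) + 1/766682)) = 1/(1/(2*(-7/13*22) + 1/766682)) = 1/(1/(2*(-154/13) + 1/766682)) = 1/(1/(-308/13 + 1/766682)) = 1/(1/(-236138043/9966866)) = 1/(-9966866/236138043) = -236138043/9966866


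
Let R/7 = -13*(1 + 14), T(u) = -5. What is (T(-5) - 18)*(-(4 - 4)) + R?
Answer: -1365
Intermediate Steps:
R = -1365 (R = 7*(-13*(1 + 14)) = 7*(-13*15) = 7*(-195) = -1365)
(T(-5) - 18)*(-(4 - 4)) + R = (-5 - 18)*(-(4 - 4)) - 1365 = -(-23)*0 - 1365 = -23*0 - 1365 = 0 - 1365 = -1365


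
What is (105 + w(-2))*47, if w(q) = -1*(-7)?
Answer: 5264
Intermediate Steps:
w(q) = 7
(105 + w(-2))*47 = (105 + 7)*47 = 112*47 = 5264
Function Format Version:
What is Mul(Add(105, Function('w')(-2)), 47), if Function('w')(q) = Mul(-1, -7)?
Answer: 5264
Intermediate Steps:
Function('w')(q) = 7
Mul(Add(105, Function('w')(-2)), 47) = Mul(Add(105, 7), 47) = Mul(112, 47) = 5264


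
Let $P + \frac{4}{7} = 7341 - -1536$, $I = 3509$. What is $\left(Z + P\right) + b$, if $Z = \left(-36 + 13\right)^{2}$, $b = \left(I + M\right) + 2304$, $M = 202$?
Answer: $\frac{107943}{7} \approx 15420.0$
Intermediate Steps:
$P = \frac{62135}{7}$ ($P = - \frac{4}{7} + \left(7341 - -1536\right) = - \frac{4}{7} + \left(7341 + 1536\right) = - \frac{4}{7} + 8877 = \frac{62135}{7} \approx 8876.4$)
$b = 6015$ ($b = \left(3509 + 202\right) + 2304 = 3711 + 2304 = 6015$)
$Z = 529$ ($Z = \left(-23\right)^{2} = 529$)
$\left(Z + P\right) + b = \left(529 + \frac{62135}{7}\right) + 6015 = \frac{65838}{7} + 6015 = \frac{107943}{7}$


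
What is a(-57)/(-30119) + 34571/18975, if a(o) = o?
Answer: 1042325524/571508025 ≈ 1.8238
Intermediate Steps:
a(-57)/(-30119) + 34571/18975 = -57/(-30119) + 34571/18975 = -57*(-1/30119) + 34571*(1/18975) = 57/30119 + 34571/18975 = 1042325524/571508025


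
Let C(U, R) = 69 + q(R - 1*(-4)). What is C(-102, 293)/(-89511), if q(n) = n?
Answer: -122/29837 ≈ -0.0040889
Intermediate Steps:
C(U, R) = 73 + R (C(U, R) = 69 + (R - 1*(-4)) = 69 + (R + 4) = 69 + (4 + R) = 73 + R)
C(-102, 293)/(-89511) = (73 + 293)/(-89511) = 366*(-1/89511) = -122/29837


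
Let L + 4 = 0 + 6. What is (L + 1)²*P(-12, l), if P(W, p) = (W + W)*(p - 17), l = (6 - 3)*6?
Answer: -216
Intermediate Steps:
L = 2 (L = -4 + (0 + 6) = -4 + 6 = 2)
l = 18 (l = 3*6 = 18)
P(W, p) = 2*W*(-17 + p) (P(W, p) = (2*W)*(-17 + p) = 2*W*(-17 + p))
(L + 1)²*P(-12, l) = (2 + 1)²*(2*(-12)*(-17 + 18)) = 3²*(2*(-12)*1) = 9*(-24) = -216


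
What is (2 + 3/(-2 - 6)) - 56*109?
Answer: -48819/8 ≈ -6102.4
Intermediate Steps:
(2 + 3/(-2 - 6)) - 56*109 = (2 + 3/(-8)) - 6104 = (2 - 1/8*3) - 6104 = (2 - 3/8) - 6104 = 13/8 - 6104 = -48819/8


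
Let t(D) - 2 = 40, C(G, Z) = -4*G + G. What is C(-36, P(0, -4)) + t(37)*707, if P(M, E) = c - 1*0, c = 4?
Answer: 29802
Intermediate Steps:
P(M, E) = 4 (P(M, E) = 4 - 1*0 = 4 + 0 = 4)
C(G, Z) = -3*G
t(D) = 42 (t(D) = 2 + 40 = 42)
C(-36, P(0, -4)) + t(37)*707 = -3*(-36) + 42*707 = 108 + 29694 = 29802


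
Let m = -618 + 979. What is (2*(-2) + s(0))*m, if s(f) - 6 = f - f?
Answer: 722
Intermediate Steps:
s(f) = 6 (s(f) = 6 + (f - f) = 6 + 0 = 6)
m = 361
(2*(-2) + s(0))*m = (2*(-2) + 6)*361 = (-4 + 6)*361 = 2*361 = 722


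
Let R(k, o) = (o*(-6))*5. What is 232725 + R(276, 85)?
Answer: 230175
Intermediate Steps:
R(k, o) = -30*o (R(k, o) = -6*o*5 = -30*o)
232725 + R(276, 85) = 232725 - 30*85 = 232725 - 2550 = 230175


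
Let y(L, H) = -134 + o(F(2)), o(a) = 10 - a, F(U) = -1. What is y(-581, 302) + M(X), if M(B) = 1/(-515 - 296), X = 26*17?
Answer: -99754/811 ≈ -123.00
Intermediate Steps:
X = 442
M(B) = -1/811 (M(B) = 1/(-811) = -1/811)
y(L, H) = -123 (y(L, H) = -134 + (10 - 1*(-1)) = -134 + (10 + 1) = -134 + 11 = -123)
y(-581, 302) + M(X) = -123 - 1/811 = -99754/811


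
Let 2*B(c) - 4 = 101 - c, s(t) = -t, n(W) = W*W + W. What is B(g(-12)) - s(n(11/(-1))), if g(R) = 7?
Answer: 159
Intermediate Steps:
n(W) = W + W**2 (n(W) = W**2 + W = W + W**2)
B(c) = 105/2 - c/2 (B(c) = 2 + (101 - c)/2 = 2 + (101/2 - c/2) = 105/2 - c/2)
B(g(-12)) - s(n(11/(-1))) = (105/2 - 1/2*7) - (-1)*(11/(-1))*(1 + 11/(-1)) = (105/2 - 7/2) - (-1)*(11*(-1))*(1 + 11*(-1)) = 49 - (-1)*(-11*(1 - 11)) = 49 - (-1)*(-11*(-10)) = 49 - (-1)*110 = 49 - 1*(-110) = 49 + 110 = 159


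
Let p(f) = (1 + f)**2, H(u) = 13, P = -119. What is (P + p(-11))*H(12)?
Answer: -247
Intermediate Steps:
(P + p(-11))*H(12) = (-119 + (1 - 11)**2)*13 = (-119 + (-10)**2)*13 = (-119 + 100)*13 = -19*13 = -247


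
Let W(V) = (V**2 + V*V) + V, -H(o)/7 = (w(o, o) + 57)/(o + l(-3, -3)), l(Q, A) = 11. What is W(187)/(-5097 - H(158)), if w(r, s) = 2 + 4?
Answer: -3950375/286984 ≈ -13.765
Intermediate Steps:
w(r, s) = 6
H(o) = -441/(11 + o) (H(o) = -7*(6 + 57)/(o + 11) = -441/(11 + o))
W(V) = V + 2*V**2 (W(V) = (V**2 + V**2) + V = 2*V**2 + V = V + 2*V**2)
W(187)/(-5097 - H(158)) = (187*(1 + 2*187))/(-5097 - (-441)/(11 + 158)) = (187*(1 + 374))/(-5097 - (-441)/169) = (187*375)/(-5097 - (-441)/169) = 70125/(-5097 - 1*(-441/169)) = 70125/(-5097 + 441/169) = 70125/(-860952/169) = 70125*(-169/860952) = -3950375/286984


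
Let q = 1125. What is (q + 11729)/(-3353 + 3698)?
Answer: 12854/345 ≈ 37.258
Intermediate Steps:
(q + 11729)/(-3353 + 3698) = (1125 + 11729)/(-3353 + 3698) = 12854/345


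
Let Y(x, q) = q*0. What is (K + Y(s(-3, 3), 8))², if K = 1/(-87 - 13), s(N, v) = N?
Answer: 1/10000 ≈ 0.00010000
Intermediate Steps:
Y(x, q) = 0
K = -1/100 (K = 1/(-100) = -1/100 ≈ -0.010000)
(K + Y(s(-3, 3), 8))² = (-1/100 + 0)² = (-1/100)² = 1/10000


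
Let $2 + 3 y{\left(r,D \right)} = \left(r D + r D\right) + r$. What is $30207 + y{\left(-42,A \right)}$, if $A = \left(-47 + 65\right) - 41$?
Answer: $\frac{92509}{3} \approx 30836.0$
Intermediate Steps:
$A = -23$ ($A = 18 - 41 = -23$)
$y{\left(r,D \right)} = - \frac{2}{3} + \frac{r}{3} + \frac{2 D r}{3}$ ($y{\left(r,D \right)} = - \frac{2}{3} + \frac{\left(r D + r D\right) + r}{3} = - \frac{2}{3} + \frac{\left(D r + D r\right) + r}{3} = - \frac{2}{3} + \frac{2 D r + r}{3} = - \frac{2}{3} + \frac{r + 2 D r}{3} = - \frac{2}{3} + \left(\frac{r}{3} + \frac{2 D r}{3}\right) = - \frac{2}{3} + \frac{r}{3} + \frac{2 D r}{3}$)
$30207 + y{\left(-42,A \right)} = 30207 + \left(- \frac{2}{3} + \frac{1}{3} \left(-42\right) + \frac{2}{3} \left(-23\right) \left(-42\right)\right) = 30207 - - \frac{1888}{3} = 30207 + \frac{1888}{3} = \frac{92509}{3}$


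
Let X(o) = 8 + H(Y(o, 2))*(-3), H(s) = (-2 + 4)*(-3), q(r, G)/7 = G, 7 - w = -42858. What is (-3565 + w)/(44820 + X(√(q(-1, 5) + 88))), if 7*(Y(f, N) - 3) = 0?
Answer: 19650/22423 ≈ 0.87633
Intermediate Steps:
w = 42865 (w = 7 - 1*(-42858) = 7 + 42858 = 42865)
Y(f, N) = 3 (Y(f, N) = 3 + (⅐)*0 = 3 + 0 = 3)
q(r, G) = 7*G
H(s) = -6 (H(s) = 2*(-3) = -6)
X(o) = 26 (X(o) = 8 - 6*(-3) = 8 + 18 = 26)
(-3565 + w)/(44820 + X(√(q(-1, 5) + 88))) = (-3565 + 42865)/(44820 + 26) = 39300/44846 = 39300*(1/44846) = 19650/22423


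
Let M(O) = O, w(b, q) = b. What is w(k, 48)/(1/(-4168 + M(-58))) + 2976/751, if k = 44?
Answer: -139640968/751 ≈ -1.8594e+5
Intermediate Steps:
w(k, 48)/(1/(-4168 + M(-58))) + 2976/751 = 44/(1/(-4168 - 58)) + 2976/751 = 44/(1/(-4226)) + 2976*(1/751) = 44/(-1/4226) + 2976/751 = 44*(-4226) + 2976/751 = -185944 + 2976/751 = -139640968/751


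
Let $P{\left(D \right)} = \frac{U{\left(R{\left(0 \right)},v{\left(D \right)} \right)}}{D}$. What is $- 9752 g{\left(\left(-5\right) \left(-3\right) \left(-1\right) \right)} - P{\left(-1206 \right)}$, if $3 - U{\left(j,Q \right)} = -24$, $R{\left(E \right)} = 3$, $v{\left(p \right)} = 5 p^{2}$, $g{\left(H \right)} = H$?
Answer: $\frac{19601523}{134} \approx 1.4628 \cdot 10^{5}$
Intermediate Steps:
$U{\left(j,Q \right)} = 27$ ($U{\left(j,Q \right)} = 3 - -24 = 3 + 24 = 27$)
$P{\left(D \right)} = \frac{27}{D}$
$- 9752 g{\left(\left(-5\right) \left(-3\right) \left(-1\right) \right)} - P{\left(-1206 \right)} = - 9752 \left(-5\right) \left(-3\right) \left(-1\right) - \frac{27}{-1206} = - 9752 \cdot 15 \left(-1\right) - 27 \left(- \frac{1}{1206}\right) = \left(-9752\right) \left(-15\right) - - \frac{3}{134} = 146280 + \frac{3}{134} = \frac{19601523}{134}$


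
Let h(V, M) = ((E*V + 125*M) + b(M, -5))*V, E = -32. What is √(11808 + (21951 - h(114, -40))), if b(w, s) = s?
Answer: √1020201 ≈ 1010.0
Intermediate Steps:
h(V, M) = V*(-5 - 32*V + 125*M) (h(V, M) = ((-32*V + 125*M) - 5)*V = (-5 - 32*V + 125*M)*V = V*(-5 - 32*V + 125*M))
√(11808 + (21951 - h(114, -40))) = √(11808 + (21951 - 114*(-5 - 32*114 + 125*(-40)))) = √(11808 + (21951 - 114*(-5 - 3648 - 5000))) = √(11808 + (21951 - 114*(-8653))) = √(11808 + (21951 - 1*(-986442))) = √(11808 + (21951 + 986442)) = √(11808 + 1008393) = √1020201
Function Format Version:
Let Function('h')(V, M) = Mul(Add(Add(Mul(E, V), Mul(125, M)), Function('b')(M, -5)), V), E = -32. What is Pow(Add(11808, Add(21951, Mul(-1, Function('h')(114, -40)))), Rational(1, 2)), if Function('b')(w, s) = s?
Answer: Pow(1020201, Rational(1, 2)) ≈ 1010.0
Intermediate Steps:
Function('h')(V, M) = Mul(V, Add(-5, Mul(-32, V), Mul(125, M))) (Function('h')(V, M) = Mul(Add(Add(Mul(-32, V), Mul(125, M)), -5), V) = Mul(Add(-5, Mul(-32, V), Mul(125, M)), V) = Mul(V, Add(-5, Mul(-32, V), Mul(125, M))))
Pow(Add(11808, Add(21951, Mul(-1, Function('h')(114, -40)))), Rational(1, 2)) = Pow(Add(11808, Add(21951, Mul(-1, Mul(114, Add(-5, Mul(-32, 114), Mul(125, -40)))))), Rational(1, 2)) = Pow(Add(11808, Add(21951, Mul(-1, Mul(114, Add(-5, -3648, -5000))))), Rational(1, 2)) = Pow(Add(11808, Add(21951, Mul(-1, Mul(114, -8653)))), Rational(1, 2)) = Pow(Add(11808, Add(21951, Mul(-1, -986442))), Rational(1, 2)) = Pow(Add(11808, Add(21951, 986442)), Rational(1, 2)) = Pow(Add(11808, 1008393), Rational(1, 2)) = Pow(1020201, Rational(1, 2))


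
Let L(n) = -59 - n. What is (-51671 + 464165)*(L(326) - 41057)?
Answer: -17094576348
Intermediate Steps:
(-51671 + 464165)*(L(326) - 41057) = (-51671 + 464165)*((-59 - 1*326) - 41057) = 412494*((-59 - 326) - 41057) = 412494*(-385 - 41057) = 412494*(-41442) = -17094576348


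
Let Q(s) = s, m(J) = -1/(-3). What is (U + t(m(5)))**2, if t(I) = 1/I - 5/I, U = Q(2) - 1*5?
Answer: 225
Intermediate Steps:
m(J) = 1/3 (m(J) = -1*(-1/3) = 1/3)
U = -3 (U = 2 - 1*5 = 2 - 5 = -3)
t(I) = -4/I (t(I) = 1/I - 5/I = -4/I)
(U + t(m(5)))**2 = (-3 - 4/1/3)**2 = (-3 - 4*3)**2 = (-3 - 12)**2 = (-15)**2 = 225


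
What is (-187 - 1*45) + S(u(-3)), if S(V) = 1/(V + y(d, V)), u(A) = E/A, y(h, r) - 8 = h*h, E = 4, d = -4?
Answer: -15773/68 ≈ -231.96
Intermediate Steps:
y(h, r) = 8 + h² (y(h, r) = 8 + h*h = 8 + h²)
u(A) = 4/A
S(V) = 1/(24 + V) (S(V) = 1/(V + (8 + (-4)²)) = 1/(V + (8 + 16)) = 1/(V + 24) = 1/(24 + V))
(-187 - 1*45) + S(u(-3)) = (-187 - 1*45) + 1/(24 + 4/(-3)) = (-187 - 45) + 1/(24 + 4*(-⅓)) = -232 + 1/(24 - 4/3) = -232 + 1/(68/3) = -232 + 3/68 = -15773/68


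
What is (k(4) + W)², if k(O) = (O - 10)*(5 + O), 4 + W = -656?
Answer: 509796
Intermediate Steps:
W = -660 (W = -4 - 656 = -660)
k(O) = (-10 + O)*(5 + O)
(k(4) + W)² = ((-50 + 4² - 5*4) - 660)² = ((-50 + 16 - 20) - 660)² = (-54 - 660)² = (-714)² = 509796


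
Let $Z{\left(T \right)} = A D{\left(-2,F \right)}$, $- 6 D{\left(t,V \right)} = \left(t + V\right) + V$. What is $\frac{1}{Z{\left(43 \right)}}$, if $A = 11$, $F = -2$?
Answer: $\frac{1}{11} \approx 0.090909$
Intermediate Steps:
$D{\left(t,V \right)} = - \frac{V}{3} - \frac{t}{6}$ ($D{\left(t,V \right)} = - \frac{\left(t + V\right) + V}{6} = - \frac{\left(V + t\right) + V}{6} = - \frac{t + 2 V}{6} = - \frac{V}{3} - \frac{t}{6}$)
$Z{\left(T \right)} = 11$ ($Z{\left(T \right)} = 11 \left(\left(- \frac{1}{3}\right) \left(-2\right) - - \frac{1}{3}\right) = 11 \left(\frac{2}{3} + \frac{1}{3}\right) = 11 \cdot 1 = 11$)
$\frac{1}{Z{\left(43 \right)}} = \frac{1}{11}$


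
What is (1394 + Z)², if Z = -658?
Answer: 541696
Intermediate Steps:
(1394 + Z)² = (1394 - 658)² = 736² = 541696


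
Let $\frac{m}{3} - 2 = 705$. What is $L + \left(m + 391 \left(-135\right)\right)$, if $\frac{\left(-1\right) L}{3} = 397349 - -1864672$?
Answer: $-6836727$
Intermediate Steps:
$m = 2121$ ($m = 6 + 3 \cdot 705 = 6 + 2115 = 2121$)
$L = -6786063$ ($L = - 3 \left(397349 - -1864672\right) = - 3 \left(397349 + 1864672\right) = \left(-3\right) 2262021 = -6786063$)
$L + \left(m + 391 \left(-135\right)\right) = -6786063 + \left(2121 + 391 \left(-135\right)\right) = -6786063 + \left(2121 - 52785\right) = -6786063 - 50664 = -6836727$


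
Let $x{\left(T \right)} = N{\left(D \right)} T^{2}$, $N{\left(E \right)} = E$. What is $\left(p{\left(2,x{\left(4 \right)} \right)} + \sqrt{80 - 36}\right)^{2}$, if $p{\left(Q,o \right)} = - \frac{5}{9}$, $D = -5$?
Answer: $\frac{3589}{81} - \frac{20 \sqrt{11}}{9} \approx 36.938$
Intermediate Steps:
$x{\left(T \right)} = - 5 T^{2}$
$p{\left(Q,o \right)} = - \frac{5}{9}$ ($p{\left(Q,o \right)} = \left(-5\right) \frac{1}{9} = - \frac{5}{9}$)
$\left(p{\left(2,x{\left(4 \right)} \right)} + \sqrt{80 - 36}\right)^{2} = \left(- \frac{5}{9} + \sqrt{80 - 36}\right)^{2} = \left(- \frac{5}{9} + \sqrt{44}\right)^{2} = \left(- \frac{5}{9} + 2 \sqrt{11}\right)^{2}$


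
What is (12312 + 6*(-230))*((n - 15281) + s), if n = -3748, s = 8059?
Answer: -119924040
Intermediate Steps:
(12312 + 6*(-230))*((n - 15281) + s) = (12312 + 6*(-230))*((-3748 - 15281) + 8059) = (12312 - 1380)*(-19029 + 8059) = 10932*(-10970) = -119924040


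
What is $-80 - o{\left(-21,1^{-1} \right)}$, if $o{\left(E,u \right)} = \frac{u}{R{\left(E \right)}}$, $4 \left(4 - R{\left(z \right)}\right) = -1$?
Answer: $- \frac{1364}{17} \approx -80.235$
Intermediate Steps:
$R{\left(z \right)} = \frac{17}{4}$ ($R{\left(z \right)} = 4 - - \frac{1}{4} = 4 + \frac{1}{4} = \frac{17}{4}$)
$o{\left(E,u \right)} = \frac{4 u}{17}$ ($o{\left(E,u \right)} = \frac{u}{\frac{17}{4}} = u \frac{4}{17} = \frac{4 u}{17}$)
$-80 - o{\left(-21,1^{-1} \right)} = -80 - \frac{4}{17 \cdot 1} = -80 - \frac{4}{17} \cdot 1 = -80 - \frac{4}{17} = - \frac{1364}{17}$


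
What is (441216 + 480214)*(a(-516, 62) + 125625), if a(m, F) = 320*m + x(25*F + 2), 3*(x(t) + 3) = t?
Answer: -107753867060/3 ≈ -3.5918e+10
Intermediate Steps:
x(t) = -3 + t/3
a(m, F) = -7/3 + 320*m + 25*F/3 (a(m, F) = 320*m + (-3 + (25*F + 2)/3) = 320*m + (-3 + (2 + 25*F)/3) = 320*m + (-3 + (2/3 + 25*F/3)) = 320*m + (-7/3 + 25*F/3) = -7/3 + 320*m + 25*F/3)
(441216 + 480214)*(a(-516, 62) + 125625) = (441216 + 480214)*((-7/3 + 320*(-516) + (25/3)*62) + 125625) = 921430*((-7/3 - 165120 + 1550/3) + 125625) = 921430*(-493817/3 + 125625) = 921430*(-116942/3) = -107753867060/3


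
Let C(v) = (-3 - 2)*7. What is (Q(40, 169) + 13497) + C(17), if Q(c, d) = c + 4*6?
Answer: 13526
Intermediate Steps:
Q(c, d) = 24 + c (Q(c, d) = c + 24 = 24 + c)
C(v) = -35 (C(v) = -5*7 = -35)
(Q(40, 169) + 13497) + C(17) = ((24 + 40) + 13497) - 35 = (64 + 13497) - 35 = 13561 - 35 = 13526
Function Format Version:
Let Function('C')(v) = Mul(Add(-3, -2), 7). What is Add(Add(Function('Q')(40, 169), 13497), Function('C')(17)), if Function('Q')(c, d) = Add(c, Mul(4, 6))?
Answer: 13526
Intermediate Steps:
Function('Q')(c, d) = Add(24, c) (Function('Q')(c, d) = Add(c, 24) = Add(24, c))
Function('C')(v) = -35 (Function('C')(v) = Mul(-5, 7) = -35)
Add(Add(Function('Q')(40, 169), 13497), Function('C')(17)) = Add(Add(Add(24, 40), 13497), -35) = Add(Add(64, 13497), -35) = Add(13561, -35) = 13526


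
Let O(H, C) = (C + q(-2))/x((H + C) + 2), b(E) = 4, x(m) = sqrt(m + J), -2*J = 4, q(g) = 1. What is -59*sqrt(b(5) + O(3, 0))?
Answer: -59*sqrt(36 + 3*sqrt(3))/3 ≈ -126.23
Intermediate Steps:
J = -2 (J = -1/2*4 = -2)
x(m) = sqrt(-2 + m) (x(m) = sqrt(m - 2) = sqrt(-2 + m))
O(H, C) = (1 + C)/sqrt(C + H) (O(H, C) = (C + 1)/(sqrt(-2 + ((H + C) + 2))) = (1 + C)/(sqrt(-2 + ((C + H) + 2))) = (1 + C)/(sqrt(-2 + (2 + C + H))) = (1 + C)/(sqrt(C + H)) = (1 + C)/sqrt(C + H))
-59*sqrt(b(5) + O(3, 0)) = -59*sqrt(4 + (1 + 0)/sqrt(0 + 3)) = -59*sqrt(4 + 1/sqrt(3)) = -59*sqrt(4 + (sqrt(3)/3)*1) = -59*sqrt(4 + sqrt(3)/3)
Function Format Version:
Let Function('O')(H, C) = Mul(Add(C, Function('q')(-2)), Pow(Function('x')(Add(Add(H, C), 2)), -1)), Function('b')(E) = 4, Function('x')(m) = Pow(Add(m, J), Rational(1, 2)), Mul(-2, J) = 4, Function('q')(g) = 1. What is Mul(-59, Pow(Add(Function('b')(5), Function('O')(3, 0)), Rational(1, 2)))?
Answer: Mul(Rational(-59, 3), Pow(Add(36, Mul(3, Pow(3, Rational(1, 2)))), Rational(1, 2))) ≈ -126.23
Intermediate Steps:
J = -2 (J = Mul(Rational(-1, 2), 4) = -2)
Function('x')(m) = Pow(Add(-2, m), Rational(1, 2)) (Function('x')(m) = Pow(Add(m, -2), Rational(1, 2)) = Pow(Add(-2, m), Rational(1, 2)))
Function('O')(H, C) = Mul(Pow(Add(C, H), Rational(-1, 2)), Add(1, C)) (Function('O')(H, C) = Mul(Add(C, 1), Pow(Pow(Add(-2, Add(Add(H, C), 2)), Rational(1, 2)), -1)) = Mul(Add(1, C), Pow(Pow(Add(-2, Add(Add(C, H), 2)), Rational(1, 2)), -1)) = Mul(Add(1, C), Pow(Pow(Add(-2, Add(2, C, H)), Rational(1, 2)), -1)) = Mul(Add(1, C), Pow(Pow(Add(C, H), Rational(1, 2)), -1)) = Mul(Add(1, C), Pow(Add(C, H), Rational(-1, 2))) = Mul(Pow(Add(C, H), Rational(-1, 2)), Add(1, C)))
Mul(-59, Pow(Add(Function('b')(5), Function('O')(3, 0)), Rational(1, 2))) = Mul(-59, Pow(Add(4, Mul(Pow(Add(0, 3), Rational(-1, 2)), Add(1, 0))), Rational(1, 2))) = Mul(-59, Pow(Add(4, Mul(Pow(3, Rational(-1, 2)), 1)), Rational(1, 2))) = Mul(-59, Pow(Add(4, Mul(Mul(Rational(1, 3), Pow(3, Rational(1, 2))), 1)), Rational(1, 2))) = Mul(-59, Pow(Add(4, Mul(Rational(1, 3), Pow(3, Rational(1, 2)))), Rational(1, 2)))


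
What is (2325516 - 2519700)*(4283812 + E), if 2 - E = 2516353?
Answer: -343212646824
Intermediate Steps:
E = -2516351 (E = 2 - 1*2516353 = 2 - 2516353 = -2516351)
(2325516 - 2519700)*(4283812 + E) = (2325516 - 2519700)*(4283812 - 2516351) = -194184*1767461 = -343212646824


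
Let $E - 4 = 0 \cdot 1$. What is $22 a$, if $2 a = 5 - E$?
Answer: $11$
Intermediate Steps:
$E = 4$ ($E = 4 + 0 \cdot 1 = 4 + 0 = 4$)
$a = \frac{1}{2}$ ($a = \frac{5 - 4}{2} = \frac{1}{2} \cdot 1 = \frac{1}{2} \approx 0.5$)
$22 a = 22 \cdot \frac{1}{2} = 11$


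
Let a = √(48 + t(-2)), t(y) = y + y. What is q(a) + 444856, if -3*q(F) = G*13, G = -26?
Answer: 1334906/3 ≈ 4.4497e+5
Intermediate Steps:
t(y) = 2*y
a = 2*√11 (a = √(48 + 2*(-2)) = √(48 - 4) = √44 = 2*√11 ≈ 6.6332)
q(F) = 338/3 (q(F) = -(-26)*13/3 = -⅓*(-338) = 338/3)
q(a) + 444856 = 338/3 + 444856 = 1334906/3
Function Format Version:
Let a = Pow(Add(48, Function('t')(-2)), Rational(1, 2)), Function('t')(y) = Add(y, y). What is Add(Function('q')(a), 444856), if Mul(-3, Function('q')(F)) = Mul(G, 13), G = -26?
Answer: Rational(1334906, 3) ≈ 4.4497e+5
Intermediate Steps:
Function('t')(y) = Mul(2, y)
a = Mul(2, Pow(11, Rational(1, 2))) (a = Pow(Add(48, Mul(2, -2)), Rational(1, 2)) = Pow(Add(48, -4), Rational(1, 2)) = Pow(44, Rational(1, 2)) = Mul(2, Pow(11, Rational(1, 2))) ≈ 6.6332)
Function('q')(F) = Rational(338, 3) (Function('q')(F) = Mul(Rational(-1, 3), Mul(-26, 13)) = Mul(Rational(-1, 3), -338) = Rational(338, 3))
Add(Function('q')(a), 444856) = Add(Rational(338, 3), 444856) = Rational(1334906, 3)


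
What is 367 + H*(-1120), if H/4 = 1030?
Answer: -4614033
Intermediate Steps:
H = 4120 (H = 4*1030 = 4120)
367 + H*(-1120) = 367 + 4120*(-1120) = 367 - 4614400 = -4614033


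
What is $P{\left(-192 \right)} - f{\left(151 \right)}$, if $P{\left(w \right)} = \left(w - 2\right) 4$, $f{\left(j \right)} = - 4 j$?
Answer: $-172$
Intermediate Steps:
$P{\left(w \right)} = -8 + 4 w$ ($P{\left(w \right)} = \left(-2 + w\right) 4 = -8 + 4 w$)
$P{\left(-192 \right)} - f{\left(151 \right)} = \left(-8 + 4 \left(-192\right)\right) - \left(-4\right) 151 = \left(-8 - 768\right) - -604 = -776 + 604 = -172$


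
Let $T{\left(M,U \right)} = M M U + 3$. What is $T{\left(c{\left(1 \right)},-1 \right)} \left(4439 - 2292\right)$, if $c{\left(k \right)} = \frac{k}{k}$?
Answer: $4294$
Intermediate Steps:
$c{\left(k \right)} = 1$
$T{\left(M,U \right)} = 3 + U M^{2}$ ($T{\left(M,U \right)} = M^{2} U + 3 = U M^{2} + 3 = 3 + U M^{2}$)
$T{\left(c{\left(1 \right)},-1 \right)} \left(4439 - 2292\right) = \left(3 - 1^{2}\right) \left(4439 - 2292\right) = \left(3 - 1\right) 2147 = 2 \cdot 2147 = 4294$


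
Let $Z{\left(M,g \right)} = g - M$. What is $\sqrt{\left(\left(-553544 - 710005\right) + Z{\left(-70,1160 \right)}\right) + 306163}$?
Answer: $2 i \sqrt{239039} \approx 977.83 i$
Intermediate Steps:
$\sqrt{\left(\left(-553544 - 710005\right) + Z{\left(-70,1160 \right)}\right) + 306163} = \sqrt{\left(\left(-553544 - 710005\right) + \left(1160 - -70\right)\right) + 306163} = \sqrt{\left(-1263549 + \left(1160 + 70\right)\right) + 306163} = \sqrt{\left(-1263549 + 1230\right) + 306163} = \sqrt{-1262319 + 306163} = \sqrt{-956156} = 2 i \sqrt{239039}$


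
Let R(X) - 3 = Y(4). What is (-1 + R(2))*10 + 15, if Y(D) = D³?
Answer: 675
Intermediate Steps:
R(X) = 67 (R(X) = 3 + 4³ = 3 + 64 = 67)
(-1 + R(2))*10 + 15 = (-1 + 67)*10 + 15 = 66*10 + 15 = 660 + 15 = 675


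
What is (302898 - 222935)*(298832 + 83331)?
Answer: 30558899969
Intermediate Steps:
(302898 - 222935)*(298832 + 83331) = 79963*382163 = 30558899969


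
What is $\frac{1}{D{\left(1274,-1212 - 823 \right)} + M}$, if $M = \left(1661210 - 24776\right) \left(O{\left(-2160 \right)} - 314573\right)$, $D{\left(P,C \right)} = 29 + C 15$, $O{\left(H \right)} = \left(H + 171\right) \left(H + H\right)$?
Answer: $\frac{1}{13546248433142} \approx 7.3821 \cdot 10^{-14}$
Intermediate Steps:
$O{\left(H \right)} = 2 H \left(171 + H\right)$ ($O{\left(H \right)} = \left(171 + H\right) 2 H = 2 H \left(171 + H\right)$)
$D{\left(P,C \right)} = 29 + 15 C$
$M = 13546248463638$ ($M = \left(1661210 - 24776\right) \left(2 \left(-2160\right) \left(171 - 2160\right) - 314573\right) = 1636434 \left(2 \left(-2160\right) \left(-1989\right) - 314573\right) = 1636434 \left(8592480 - 314573\right) = 1636434 \cdot 8277907 = 13546248463638$)
$\frac{1}{D{\left(1274,-1212 - 823 \right)} + M} = \frac{1}{\left(29 + 15 \left(-1212 - 823\right)\right) + 13546248463638} = \frac{1}{\left(29 + 15 \left(-2035\right)\right) + 13546248463638} = \frac{1}{\left(29 - 30525\right) + 13546248463638} = \frac{1}{-30496 + 13546248463638} = \frac{1}{13546248433142}$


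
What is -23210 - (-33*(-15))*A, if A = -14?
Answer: -16280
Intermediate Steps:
-23210 - (-33*(-15))*A = -23210 - (-33*(-15))*(-14) = -23210 - 495*(-14) = -23210 - 1*(-6930) = -23210 + 6930 = -16280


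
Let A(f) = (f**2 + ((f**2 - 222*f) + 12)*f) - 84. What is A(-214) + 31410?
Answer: -19892502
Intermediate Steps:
A(f) = -84 + f**2 + f*(12 + f**2 - 222*f) (A(f) = (f**2 + (12 + f**2 - 222*f)*f) - 84 = (f**2 + f*(12 + f**2 - 222*f)) - 84 = -84 + f**2 + f*(12 + f**2 - 222*f))
A(-214) + 31410 = (-84 + (-214)**3 - 221*(-214)**2 + 12*(-214)) + 31410 = (-84 - 9800344 - 221*45796 - 2568) + 31410 = (-84 - 9800344 - 10120916 - 2568) + 31410 = -19923912 + 31410 = -19892502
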